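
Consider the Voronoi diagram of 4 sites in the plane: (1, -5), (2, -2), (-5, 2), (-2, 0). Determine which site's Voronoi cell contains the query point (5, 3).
Nearest site = (2, -2)

The Voronoi cell of site s contains exactly those query points closer to s than to any other site. Compute squared distances from q = (5, 3) to each site:
  (2 − 5)² + (-2 − 3)² = 34
  (-2 − 5)² + (0 − 3)² = 58
  (1 − 5)² + (-5 − 3)² = 80
  (-5 − 5)² + (2 − 3)² = 101
Minimum is attained by (2, -2), so q lies in its Voronoi cell.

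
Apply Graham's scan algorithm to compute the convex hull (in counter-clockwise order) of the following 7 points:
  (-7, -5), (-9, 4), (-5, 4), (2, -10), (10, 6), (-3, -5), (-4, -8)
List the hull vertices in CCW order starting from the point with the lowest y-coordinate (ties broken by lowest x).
Hull (CCW) = [(2, -10), (10, 6), (-9, 4), (-7, -5), (-4, -8)]

Graham scan procedure:
  1. Find the pivot p₀ = point with lowest y (tie → lowest x): (2, -10).
  2. Sort the remaining points by polar angle around p₀.
  3. Walk through sorted points, maintaining a stack; pop the top while the last three entries make a non-left turn (cross product ≤ 0).
  4. Final stack is the convex hull in CCW order: (2, -10), (10, 6), (-9, 4), (-7, -5), (-4, -8).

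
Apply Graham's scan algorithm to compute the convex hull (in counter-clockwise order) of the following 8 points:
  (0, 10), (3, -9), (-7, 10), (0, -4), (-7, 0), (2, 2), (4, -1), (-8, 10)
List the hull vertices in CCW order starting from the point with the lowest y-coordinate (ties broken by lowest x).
Hull (CCW) = [(3, -9), (4, -1), (0, 10), (-8, 10), (-7, 0)]

Graham scan procedure:
  1. Find the pivot p₀ = point with lowest y (tie → lowest x): (3, -9).
  2. Sort the remaining points by polar angle around p₀.
  3. Walk through sorted points, maintaining a stack; pop the top while the last three entries make a non-left turn (cross product ≤ 0).
  4. Final stack is the convex hull in CCW order: (3, -9), (4, -1), (0, 10), (-8, 10), (-7, 0).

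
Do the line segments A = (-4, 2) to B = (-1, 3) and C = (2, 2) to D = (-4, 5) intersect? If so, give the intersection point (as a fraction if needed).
No (intersection of containing lines falls outside at least one segment)

Parametrize and solve: t = 6/5, s = 2/5. At least one of these is outside [0, 1], so the segments do not intersect.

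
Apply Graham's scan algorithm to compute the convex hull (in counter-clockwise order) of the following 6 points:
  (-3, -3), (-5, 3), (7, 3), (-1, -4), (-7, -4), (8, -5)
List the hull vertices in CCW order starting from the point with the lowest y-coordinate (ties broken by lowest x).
Hull (CCW) = [(8, -5), (7, 3), (-5, 3), (-7, -4)]

Graham scan procedure:
  1. Find the pivot p₀ = point with lowest y (tie → lowest x): (8, -5).
  2. Sort the remaining points by polar angle around p₀.
  3. Walk through sorted points, maintaining a stack; pop the top while the last three entries make a non-left turn (cross product ≤ 0).
  4. Final stack is the convex hull in CCW order: (8, -5), (7, 3), (-5, 3), (-7, -4).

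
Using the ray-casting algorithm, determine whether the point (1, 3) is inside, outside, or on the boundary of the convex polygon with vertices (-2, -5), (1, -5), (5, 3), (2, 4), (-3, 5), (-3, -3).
The point (1, 3) lies strictly inside the polygon

Cast a horizontal ray to the right from the query point and count how many polygon edges it crosses (each edge strictly once or zero times, handled with the usual half-open convention). 
Parity of crossings → odd ⇒ inside.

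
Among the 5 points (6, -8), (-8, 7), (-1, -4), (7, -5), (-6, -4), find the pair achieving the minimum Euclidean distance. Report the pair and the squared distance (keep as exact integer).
Pair = ((6, -8), (7, -5)); squared distance = 10

Compute all C(5, 2) = 10 pairwise squared distances (x_i − x_j)² + (y_i − y_j)². The minimum is 10, attained by the pair ((6, -8), (7, -5)).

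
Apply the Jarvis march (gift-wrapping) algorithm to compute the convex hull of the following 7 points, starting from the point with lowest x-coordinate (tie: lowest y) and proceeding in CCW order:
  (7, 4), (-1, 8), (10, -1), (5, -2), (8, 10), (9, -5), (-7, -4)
Hull (CCW) = [(-7, -4), (9, -5), (10, -1), (8, 10), (-1, 8)]

Jarvis march: at each step, from the current hull vertex p, select the next vertex q as the point such that every other point lies strictly to the left of (or on) the directed line p → q. (Equivalently: for every other point r, the cross product (q − p) × (r − p) ≥ 0.)
Starting point (lowest x, tie lowest y): (-7, -4). Wrap until returning to start. Resulting hull: (-7, -4), (9, -5), (10, -1), (8, 10), (-1, 8).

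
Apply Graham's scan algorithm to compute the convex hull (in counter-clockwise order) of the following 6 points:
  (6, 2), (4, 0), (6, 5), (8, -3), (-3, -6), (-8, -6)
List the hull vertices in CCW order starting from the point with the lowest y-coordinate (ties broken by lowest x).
Hull (CCW) = [(-8, -6), (-3, -6), (8, -3), (6, 5)]

Graham scan procedure:
  1. Find the pivot p₀ = point with lowest y (tie → lowest x): (-8, -6).
  2. Sort the remaining points by polar angle around p₀.
  3. Walk through sorted points, maintaining a stack; pop the top while the last three entries make a non-left turn (cross product ≤ 0).
  4. Final stack is the convex hull in CCW order: (-8, -6), (-3, -6), (8, -3), (6, 5).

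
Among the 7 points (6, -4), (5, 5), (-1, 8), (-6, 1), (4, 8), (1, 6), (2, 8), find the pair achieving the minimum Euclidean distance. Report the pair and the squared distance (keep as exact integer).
Pair = ((4, 8), (2, 8)); squared distance = 4

Compute all C(7, 2) = 21 pairwise squared distances (x_i − x_j)² + (y_i − y_j)². The minimum is 4, attained by the pair ((4, 8), (2, 8)).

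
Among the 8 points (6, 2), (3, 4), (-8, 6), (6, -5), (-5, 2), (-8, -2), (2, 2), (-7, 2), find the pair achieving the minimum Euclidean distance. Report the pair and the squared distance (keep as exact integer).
Pair = ((-5, 2), (-7, 2)); squared distance = 4

Compute all C(8, 2) = 28 pairwise squared distances (x_i − x_j)² + (y_i − y_j)². The minimum is 4, attained by the pair ((-5, 2), (-7, 2)).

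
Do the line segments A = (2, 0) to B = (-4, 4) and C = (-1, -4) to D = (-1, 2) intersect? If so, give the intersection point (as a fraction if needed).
Yes; intersection at (-1, 2) (t = 1/2 on AB, s = 1 on CD)

Parametrize AB as A + t(B − A) = (2 + -6 t, 0 + 4 t) and CD as C + s(D − C) = (-1 + 0 s, -4 + 6 s). Solve the linear system for (t, s). Determinant = 36 ≠ 0, so a unique intersection of the containing lines exists. Solution: t = 1/2, s = 1 — both in [0, 1], so the segments cross. Intersection point: (-1, 2).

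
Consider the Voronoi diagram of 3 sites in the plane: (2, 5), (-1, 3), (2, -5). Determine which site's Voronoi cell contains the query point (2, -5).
Nearest site = (2, -5)

The Voronoi cell of site s contains exactly those query points closer to s than to any other site. Compute squared distances from q = (2, -5) to each site:
  (2 − 2)² + (-5 − -5)² = 0
  (-1 − 2)² + (3 − -5)² = 73
  (2 − 2)² + (5 − -5)² = 100
Minimum is attained by (2, -5), so q lies in its Voronoi cell.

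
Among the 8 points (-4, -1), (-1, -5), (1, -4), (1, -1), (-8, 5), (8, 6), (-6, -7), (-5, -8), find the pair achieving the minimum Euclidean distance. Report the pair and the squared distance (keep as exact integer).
Pair = ((-6, -7), (-5, -8)); squared distance = 2

Compute all C(8, 2) = 28 pairwise squared distances (x_i − x_j)² + (y_i − y_j)². The minimum is 2, attained by the pair ((-6, -7), (-5, -8)).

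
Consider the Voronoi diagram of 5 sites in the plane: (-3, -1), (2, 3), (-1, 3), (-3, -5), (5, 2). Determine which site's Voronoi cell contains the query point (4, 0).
Nearest site = (5, 2)

The Voronoi cell of site s contains exactly those query points closer to s than to any other site. Compute squared distances from q = (4, 0) to each site:
  (5 − 4)² + (2 − 0)² = 5
  (2 − 4)² + (3 − 0)² = 13
  (-1 − 4)² + (3 − 0)² = 34
  (-3 − 4)² + (-1 − 0)² = 50
  (-3 − 4)² + (-5 − 0)² = 74
Minimum is attained by (5, 2), so q lies in its Voronoi cell.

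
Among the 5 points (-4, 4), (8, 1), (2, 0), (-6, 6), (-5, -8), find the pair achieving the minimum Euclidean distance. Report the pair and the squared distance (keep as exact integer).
Pair = ((-4, 4), (-6, 6)); squared distance = 8

Compute all C(5, 2) = 10 pairwise squared distances (x_i − x_j)² + (y_i − y_j)². The minimum is 8, attained by the pair ((-4, 4), (-6, 6)).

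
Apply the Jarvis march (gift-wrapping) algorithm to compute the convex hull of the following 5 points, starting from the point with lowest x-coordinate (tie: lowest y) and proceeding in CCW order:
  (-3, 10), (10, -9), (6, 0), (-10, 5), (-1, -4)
Hull (CCW) = [(-10, 5), (-1, -4), (10, -9), (6, 0), (-3, 10)]

Jarvis march: at each step, from the current hull vertex p, select the next vertex q as the point such that every other point lies strictly to the left of (or on) the directed line p → q. (Equivalently: for every other point r, the cross product (q − p) × (r − p) ≥ 0.)
Starting point (lowest x, tie lowest y): (-10, 5). Wrap until returning to start. Resulting hull: (-10, 5), (-1, -4), (10, -9), (6, 0), (-3, 10).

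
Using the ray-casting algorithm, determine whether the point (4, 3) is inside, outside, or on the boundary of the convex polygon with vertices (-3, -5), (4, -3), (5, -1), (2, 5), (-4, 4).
The point (4, 3) lies strictly outside the polygon

Cast a horizontal ray to the right from the query point and count how many polygon edges it crosses (each edge strictly once or zero times, handled with the usual half-open convention). 
Parity of crossings → even ⇒ outside.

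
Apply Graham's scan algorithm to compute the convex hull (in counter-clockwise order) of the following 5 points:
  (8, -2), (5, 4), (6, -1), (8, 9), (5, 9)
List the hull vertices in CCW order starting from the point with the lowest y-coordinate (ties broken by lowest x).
Hull (CCW) = [(8, -2), (8, 9), (5, 9), (5, 4), (6, -1)]

Graham scan procedure:
  1. Find the pivot p₀ = point with lowest y (tie → lowest x): (8, -2).
  2. Sort the remaining points by polar angle around p₀.
  3. Walk through sorted points, maintaining a stack; pop the top while the last three entries make a non-left turn (cross product ≤ 0).
  4. Final stack is the convex hull in CCW order: (8, -2), (8, 9), (5, 9), (5, 4), (6, -1).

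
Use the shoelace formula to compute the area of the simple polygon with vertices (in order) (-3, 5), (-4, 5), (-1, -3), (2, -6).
Area = 13

Shoelace formula: Area = (1/2) |Σ_i (x_i · y_{i+1} − x_{i+1} · y_i)| (indices mod n). Compute each cross term:
  (-3)(5) − (-4)(5) = 5
  (-4)(-3) − (-1)(5) = 17
  (-1)(-6) − (2)(-3) = 12
  (2)(5) − (-3)(-6) = -8
Sum = 26, so (signed) Area = 26/2 = 13, |Area| = 13.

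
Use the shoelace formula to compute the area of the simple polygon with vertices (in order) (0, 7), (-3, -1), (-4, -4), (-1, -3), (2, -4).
Area = 61/2

Shoelace formula: Area = (1/2) |Σ_i (x_i · y_{i+1} − x_{i+1} · y_i)| (indices mod n). Compute each cross term:
  (0)(-1) − (-3)(7) = 21
  (-3)(-4) − (-4)(-1) = 8
  (-4)(-3) − (-1)(-4) = 8
  (-1)(-4) − (2)(-3) = 10
  (2)(7) − (0)(-4) = 14
Sum = 61, so (signed) Area = 61/2 = 61/2, |Area| = 61/2.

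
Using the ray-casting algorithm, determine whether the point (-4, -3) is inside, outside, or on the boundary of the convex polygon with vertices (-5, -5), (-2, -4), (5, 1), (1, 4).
The point (-4, -3) lies strictly outside the polygon

Cast a horizontal ray to the right from the query point and count how many polygon edges it crosses (each edge strictly once or zero times, handled with the usual half-open convention). 
Parity of crossings → even ⇒ outside.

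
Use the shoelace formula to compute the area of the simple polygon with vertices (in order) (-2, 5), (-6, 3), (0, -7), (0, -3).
Area = 30

Shoelace formula: Area = (1/2) |Σ_i (x_i · y_{i+1} − x_{i+1} · y_i)| (indices mod n). Compute each cross term:
  (-2)(3) − (-6)(5) = 24
  (-6)(-7) − (0)(3) = 42
  (0)(-3) − (0)(-7) = 0
  (0)(5) − (-2)(-3) = -6
Sum = 60, so (signed) Area = 60/2 = 30, |Area| = 30.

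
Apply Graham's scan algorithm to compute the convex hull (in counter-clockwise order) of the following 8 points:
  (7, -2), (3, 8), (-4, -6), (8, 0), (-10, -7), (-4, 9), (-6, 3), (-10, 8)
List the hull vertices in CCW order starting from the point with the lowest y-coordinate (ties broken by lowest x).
Hull (CCW) = [(-10, -7), (-4, -6), (7, -2), (8, 0), (3, 8), (-4, 9), (-10, 8)]

Graham scan procedure:
  1. Find the pivot p₀ = point with lowest y (tie → lowest x): (-10, -7).
  2. Sort the remaining points by polar angle around p₀.
  3. Walk through sorted points, maintaining a stack; pop the top while the last three entries make a non-left turn (cross product ≤ 0).
  4. Final stack is the convex hull in CCW order: (-10, -7), (-4, -6), (7, -2), (8, 0), (3, 8), (-4, 9), (-10, 8).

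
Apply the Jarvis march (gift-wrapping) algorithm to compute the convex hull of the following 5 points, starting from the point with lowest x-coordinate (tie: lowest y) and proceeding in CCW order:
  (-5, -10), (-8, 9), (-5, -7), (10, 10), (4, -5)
Hull (CCW) = [(-8, 9), (-5, -10), (4, -5), (10, 10)]

Jarvis march: at each step, from the current hull vertex p, select the next vertex q as the point such that every other point lies strictly to the left of (or on) the directed line p → q. (Equivalently: for every other point r, the cross product (q − p) × (r − p) ≥ 0.)
Starting point (lowest x, tie lowest y): (-8, 9). Wrap until returning to start. Resulting hull: (-8, 9), (-5, -10), (4, -5), (10, 10).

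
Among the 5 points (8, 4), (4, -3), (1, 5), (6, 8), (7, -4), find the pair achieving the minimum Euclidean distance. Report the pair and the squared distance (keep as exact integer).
Pair = ((4, -3), (7, -4)); squared distance = 10

Compute all C(5, 2) = 10 pairwise squared distances (x_i − x_j)² + (y_i − y_j)². The minimum is 10, attained by the pair ((4, -3), (7, -4)).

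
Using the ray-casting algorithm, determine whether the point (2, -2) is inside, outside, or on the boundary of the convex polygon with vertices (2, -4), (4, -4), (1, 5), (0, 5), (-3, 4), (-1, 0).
The point (2, -2) lies strictly inside the polygon

Cast a horizontal ray to the right from the query point and count how many polygon edges it crosses (each edge strictly once or zero times, handled with the usual half-open convention). 
Parity of crossings → odd ⇒ inside.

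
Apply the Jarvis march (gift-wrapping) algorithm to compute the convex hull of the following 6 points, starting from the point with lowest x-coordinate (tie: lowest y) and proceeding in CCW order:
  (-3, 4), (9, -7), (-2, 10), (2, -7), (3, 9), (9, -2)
Hull (CCW) = [(-3, 4), (2, -7), (9, -7), (9, -2), (3, 9), (-2, 10)]

Jarvis march: at each step, from the current hull vertex p, select the next vertex q as the point such that every other point lies strictly to the left of (or on) the directed line p → q. (Equivalently: for every other point r, the cross product (q − p) × (r − p) ≥ 0.)
Starting point (lowest x, tie lowest y): (-3, 4). Wrap until returning to start. Resulting hull: (-3, 4), (2, -7), (9, -7), (9, -2), (3, 9), (-2, 10).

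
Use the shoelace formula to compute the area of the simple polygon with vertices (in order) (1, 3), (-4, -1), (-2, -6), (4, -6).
Area = 87/2

Shoelace formula: Area = (1/2) |Σ_i (x_i · y_{i+1} − x_{i+1} · y_i)| (indices mod n). Compute each cross term:
  (1)(-1) − (-4)(3) = 11
  (-4)(-6) − (-2)(-1) = 22
  (-2)(-6) − (4)(-6) = 36
  (4)(3) − (1)(-6) = 18
Sum = 87, so (signed) Area = 87/2 = 87/2, |Area| = 87/2.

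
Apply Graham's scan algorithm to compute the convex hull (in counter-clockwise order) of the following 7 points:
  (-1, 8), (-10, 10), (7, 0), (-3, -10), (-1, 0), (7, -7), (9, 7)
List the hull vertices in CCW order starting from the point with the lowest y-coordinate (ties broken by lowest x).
Hull (CCW) = [(-3, -10), (7, -7), (9, 7), (-10, 10)]

Graham scan procedure:
  1. Find the pivot p₀ = point with lowest y (tie → lowest x): (-3, -10).
  2. Sort the remaining points by polar angle around p₀.
  3. Walk through sorted points, maintaining a stack; pop the top while the last three entries make a non-left turn (cross product ≤ 0).
  4. Final stack is the convex hull in CCW order: (-3, -10), (7, -7), (9, 7), (-10, 10).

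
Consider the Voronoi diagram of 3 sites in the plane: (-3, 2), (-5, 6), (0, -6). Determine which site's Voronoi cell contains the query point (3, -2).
Nearest site = (0, -6)

The Voronoi cell of site s contains exactly those query points closer to s than to any other site. Compute squared distances from q = (3, -2) to each site:
  (0 − 3)² + (-6 − -2)² = 25
  (-3 − 3)² + (2 − -2)² = 52
  (-5 − 3)² + (6 − -2)² = 128
Minimum is attained by (0, -6), so q lies in its Voronoi cell.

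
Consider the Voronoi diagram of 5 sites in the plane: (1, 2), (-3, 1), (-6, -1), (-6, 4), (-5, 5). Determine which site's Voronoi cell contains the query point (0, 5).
Nearest site = (1, 2)

The Voronoi cell of site s contains exactly those query points closer to s than to any other site. Compute squared distances from q = (0, 5) to each site:
  (1 − 0)² + (2 − 5)² = 10
  (-5 − 0)² + (5 − 5)² = 25
  (-3 − 0)² + (1 − 5)² = 25
  (-6 − 0)² + (4 − 5)² = 37
  (-6 − 0)² + (-1 − 5)² = 72
Minimum is attained by (1, 2), so q lies in its Voronoi cell.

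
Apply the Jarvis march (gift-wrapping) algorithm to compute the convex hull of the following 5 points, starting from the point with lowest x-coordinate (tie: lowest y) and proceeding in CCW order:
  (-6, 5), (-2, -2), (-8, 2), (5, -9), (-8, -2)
Hull (CCW) = [(-8, -2), (5, -9), (-6, 5), (-8, 2)]

Jarvis march: at each step, from the current hull vertex p, select the next vertex q as the point such that every other point lies strictly to the left of (or on) the directed line p → q. (Equivalently: for every other point r, the cross product (q − p) × (r − p) ≥ 0.)
Starting point (lowest x, tie lowest y): (-8, -2). Wrap until returning to start. Resulting hull: (-8, -2), (5, -9), (-6, 5), (-8, 2).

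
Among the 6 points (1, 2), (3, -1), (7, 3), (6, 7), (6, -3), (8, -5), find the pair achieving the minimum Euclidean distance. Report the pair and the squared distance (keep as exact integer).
Pair = ((6, -3), (8, -5)); squared distance = 8

Compute all C(6, 2) = 15 pairwise squared distances (x_i − x_j)² + (y_i − y_j)². The minimum is 8, attained by the pair ((6, -3), (8, -5)).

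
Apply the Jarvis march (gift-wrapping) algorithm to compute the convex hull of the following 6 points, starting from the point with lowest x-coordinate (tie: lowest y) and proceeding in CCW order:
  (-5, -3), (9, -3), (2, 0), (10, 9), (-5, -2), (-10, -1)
Hull (CCW) = [(-10, -1), (-5, -3), (9, -3), (10, 9)]

Jarvis march: at each step, from the current hull vertex p, select the next vertex q as the point such that every other point lies strictly to the left of (or on) the directed line p → q. (Equivalently: for every other point r, the cross product (q − p) × (r − p) ≥ 0.)
Starting point (lowest x, tie lowest y): (-10, -1). Wrap until returning to start. Resulting hull: (-10, -1), (-5, -3), (9, -3), (10, 9).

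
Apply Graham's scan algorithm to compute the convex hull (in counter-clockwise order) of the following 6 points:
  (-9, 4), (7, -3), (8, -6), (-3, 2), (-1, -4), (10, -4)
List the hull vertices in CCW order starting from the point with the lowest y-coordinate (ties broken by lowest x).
Hull (CCW) = [(8, -6), (10, -4), (-3, 2), (-9, 4), (-1, -4)]

Graham scan procedure:
  1. Find the pivot p₀ = point with lowest y (tie → lowest x): (8, -6).
  2. Sort the remaining points by polar angle around p₀.
  3. Walk through sorted points, maintaining a stack; pop the top while the last three entries make a non-left turn (cross product ≤ 0).
  4. Final stack is the convex hull in CCW order: (8, -6), (10, -4), (-3, 2), (-9, 4), (-1, -4).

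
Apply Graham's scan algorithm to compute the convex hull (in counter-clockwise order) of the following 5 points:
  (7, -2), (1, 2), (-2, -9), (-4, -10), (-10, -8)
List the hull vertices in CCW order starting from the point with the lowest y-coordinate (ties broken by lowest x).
Hull (CCW) = [(-4, -10), (-2, -9), (7, -2), (1, 2), (-10, -8)]

Graham scan procedure:
  1. Find the pivot p₀ = point with lowest y (tie → lowest x): (-4, -10).
  2. Sort the remaining points by polar angle around p₀.
  3. Walk through sorted points, maintaining a stack; pop the top while the last three entries make a non-left turn (cross product ≤ 0).
  4. Final stack is the convex hull in CCW order: (-4, -10), (-2, -9), (7, -2), (1, 2), (-10, -8).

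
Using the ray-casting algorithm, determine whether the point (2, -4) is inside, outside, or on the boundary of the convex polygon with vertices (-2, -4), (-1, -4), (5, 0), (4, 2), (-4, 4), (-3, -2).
The point (2, -4) lies strictly outside the polygon

Cast a horizontal ray to the right from the query point and count how many polygon edges it crosses (each edge strictly once or zero times, handled with the usual half-open convention). 
Parity of crossings → even ⇒ outside.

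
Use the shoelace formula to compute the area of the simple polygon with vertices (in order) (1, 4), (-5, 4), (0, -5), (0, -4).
Area = 53/2

Shoelace formula: Area = (1/2) |Σ_i (x_i · y_{i+1} − x_{i+1} · y_i)| (indices mod n). Compute each cross term:
  (1)(4) − (-5)(4) = 24
  (-5)(-5) − (0)(4) = 25
  (0)(-4) − (0)(-5) = 0
  (0)(4) − (1)(-4) = 4
Sum = 53, so (signed) Area = 53/2 = 53/2, |Area| = 53/2.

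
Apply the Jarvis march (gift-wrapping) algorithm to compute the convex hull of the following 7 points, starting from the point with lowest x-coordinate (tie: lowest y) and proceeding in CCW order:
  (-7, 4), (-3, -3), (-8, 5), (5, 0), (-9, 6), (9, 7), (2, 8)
Hull (CCW) = [(-9, 6), (-3, -3), (5, 0), (9, 7), (2, 8)]

Jarvis march: at each step, from the current hull vertex p, select the next vertex q as the point such that every other point lies strictly to the left of (or on) the directed line p → q. (Equivalently: for every other point r, the cross product (q − p) × (r − p) ≥ 0.)
Starting point (lowest x, tie lowest y): (-9, 6). Wrap until returning to start. Resulting hull: (-9, 6), (-3, -3), (5, 0), (9, 7), (2, 8).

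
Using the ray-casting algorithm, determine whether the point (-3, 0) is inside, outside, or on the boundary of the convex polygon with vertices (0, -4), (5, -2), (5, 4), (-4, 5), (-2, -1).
The point (-3, 0) lies strictly outside the polygon

Cast a horizontal ray to the right from the query point and count how many polygon edges it crosses (each edge strictly once or zero times, handled with the usual half-open convention). 
Parity of crossings → even ⇒ outside.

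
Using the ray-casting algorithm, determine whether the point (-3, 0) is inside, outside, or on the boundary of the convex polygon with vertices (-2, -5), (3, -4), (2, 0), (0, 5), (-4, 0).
The point (-3, 0) lies strictly inside the polygon

Cast a horizontal ray to the right from the query point and count how many polygon edges it crosses (each edge strictly once or zero times, handled with the usual half-open convention). 
Parity of crossings → odd ⇒ inside.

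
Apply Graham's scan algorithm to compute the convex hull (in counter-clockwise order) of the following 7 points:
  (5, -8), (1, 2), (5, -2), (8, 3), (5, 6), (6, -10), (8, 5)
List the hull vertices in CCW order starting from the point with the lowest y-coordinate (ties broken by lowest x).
Hull (CCW) = [(6, -10), (8, 3), (8, 5), (5, 6), (1, 2), (5, -8)]

Graham scan procedure:
  1. Find the pivot p₀ = point with lowest y (tie → lowest x): (6, -10).
  2. Sort the remaining points by polar angle around p₀.
  3. Walk through sorted points, maintaining a stack; pop the top while the last three entries make a non-left turn (cross product ≤ 0).
  4. Final stack is the convex hull in CCW order: (6, -10), (8, 3), (8, 5), (5, 6), (1, 2), (5, -8).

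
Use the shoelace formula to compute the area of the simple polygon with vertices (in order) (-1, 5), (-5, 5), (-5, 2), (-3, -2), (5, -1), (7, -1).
Area = 50

Shoelace formula: Area = (1/2) |Σ_i (x_i · y_{i+1} − x_{i+1} · y_i)| (indices mod n). Compute each cross term:
  (-1)(5) − (-5)(5) = 20
  (-5)(2) − (-5)(5) = 15
  (-5)(-2) − (-3)(2) = 16
  (-3)(-1) − (5)(-2) = 13
  (5)(-1) − (7)(-1) = 2
  (7)(5) − (-1)(-1) = 34
Sum = 100, so (signed) Area = 100/2 = 50, |Area| = 50.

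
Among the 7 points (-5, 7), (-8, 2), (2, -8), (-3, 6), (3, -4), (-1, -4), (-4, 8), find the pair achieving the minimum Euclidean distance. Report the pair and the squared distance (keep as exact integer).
Pair = ((-5, 7), (-4, 8)); squared distance = 2

Compute all C(7, 2) = 21 pairwise squared distances (x_i − x_j)² + (y_i − y_j)². The minimum is 2, attained by the pair ((-5, 7), (-4, 8)).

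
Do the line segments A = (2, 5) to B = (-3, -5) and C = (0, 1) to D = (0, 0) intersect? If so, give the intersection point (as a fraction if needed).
Yes; intersection at (0, 1) (t = 2/5 on AB, s = 0 on CD)

Parametrize AB as A + t(B − A) = (2 + -5 t, 5 + -10 t) and CD as C + s(D − C) = (0 + 0 s, 1 + -1 s). Solve the linear system for (t, s). Determinant = -5 ≠ 0, so a unique intersection of the containing lines exists. Solution: t = 2/5, s = 0 — both in [0, 1], so the segments cross. Intersection point: (0, 1).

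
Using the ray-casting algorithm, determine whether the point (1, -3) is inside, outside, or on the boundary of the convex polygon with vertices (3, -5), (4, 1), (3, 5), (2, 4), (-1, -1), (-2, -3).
The point (1, -3) lies strictly inside the polygon

Cast a horizontal ray to the right from the query point and count how many polygon edges it crosses (each edge strictly once or zero times, handled with the usual half-open convention). 
Parity of crossings → odd ⇒ inside.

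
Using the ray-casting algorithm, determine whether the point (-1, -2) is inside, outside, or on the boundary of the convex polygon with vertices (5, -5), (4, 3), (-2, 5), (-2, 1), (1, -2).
The point (-1, -2) lies strictly outside the polygon

Cast a horizontal ray to the right from the query point and count how many polygon edges it crosses (each edge strictly once or zero times, handled with the usual half-open convention). 
Parity of crossings → even ⇒ outside.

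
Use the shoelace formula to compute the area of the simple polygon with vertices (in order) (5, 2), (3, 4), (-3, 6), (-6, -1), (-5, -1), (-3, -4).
Area = 115/2

Shoelace formula: Area = (1/2) |Σ_i (x_i · y_{i+1} − x_{i+1} · y_i)| (indices mod n). Compute each cross term:
  (5)(4) − (3)(2) = 14
  (3)(6) − (-3)(4) = 30
  (-3)(-1) − (-6)(6) = 39
  (-6)(-1) − (-5)(-1) = 1
  (-5)(-4) − (-3)(-1) = 17
  (-3)(2) − (5)(-4) = 14
Sum = 115, so (signed) Area = 115/2 = 115/2, |Area| = 115/2.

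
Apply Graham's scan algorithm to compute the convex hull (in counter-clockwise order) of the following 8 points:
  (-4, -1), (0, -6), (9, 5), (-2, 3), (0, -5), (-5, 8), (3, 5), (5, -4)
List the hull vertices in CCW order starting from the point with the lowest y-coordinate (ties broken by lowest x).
Hull (CCW) = [(0, -6), (5, -4), (9, 5), (-5, 8), (-4, -1)]

Graham scan procedure:
  1. Find the pivot p₀ = point with lowest y (tie → lowest x): (0, -6).
  2. Sort the remaining points by polar angle around p₀.
  3. Walk through sorted points, maintaining a stack; pop the top while the last three entries make a non-left turn (cross product ≤ 0).
  4. Final stack is the convex hull in CCW order: (0, -6), (5, -4), (9, 5), (-5, 8), (-4, -1).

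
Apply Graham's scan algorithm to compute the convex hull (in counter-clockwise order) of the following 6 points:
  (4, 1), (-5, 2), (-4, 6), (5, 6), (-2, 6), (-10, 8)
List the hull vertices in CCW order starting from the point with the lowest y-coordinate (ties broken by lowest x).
Hull (CCW) = [(4, 1), (5, 6), (-10, 8), (-5, 2)]

Graham scan procedure:
  1. Find the pivot p₀ = point with lowest y (tie → lowest x): (4, 1).
  2. Sort the remaining points by polar angle around p₀.
  3. Walk through sorted points, maintaining a stack; pop the top while the last three entries make a non-left turn (cross product ≤ 0).
  4. Final stack is the convex hull in CCW order: (4, 1), (5, 6), (-10, 8), (-5, 2).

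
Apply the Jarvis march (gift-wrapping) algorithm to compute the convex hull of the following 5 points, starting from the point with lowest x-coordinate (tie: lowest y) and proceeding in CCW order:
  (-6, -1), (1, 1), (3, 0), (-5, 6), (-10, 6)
Hull (CCW) = [(-10, 6), (-6, -1), (3, 0), (-5, 6)]

Jarvis march: at each step, from the current hull vertex p, select the next vertex q as the point such that every other point lies strictly to the left of (or on) the directed line p → q. (Equivalently: for every other point r, the cross product (q − p) × (r − p) ≥ 0.)
Starting point (lowest x, tie lowest y): (-10, 6). Wrap until returning to start. Resulting hull: (-10, 6), (-6, -1), (3, 0), (-5, 6).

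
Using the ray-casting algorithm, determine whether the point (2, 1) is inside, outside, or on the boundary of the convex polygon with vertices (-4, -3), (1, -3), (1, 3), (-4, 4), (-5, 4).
The point (2, 1) lies strictly outside the polygon

Cast a horizontal ray to the right from the query point and count how many polygon edges it crosses (each edge strictly once or zero times, handled with the usual half-open convention). 
Parity of crossings → even ⇒ outside.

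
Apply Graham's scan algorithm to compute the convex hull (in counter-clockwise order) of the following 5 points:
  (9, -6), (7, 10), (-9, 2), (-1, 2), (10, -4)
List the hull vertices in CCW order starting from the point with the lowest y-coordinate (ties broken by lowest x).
Hull (CCW) = [(9, -6), (10, -4), (7, 10), (-9, 2)]

Graham scan procedure:
  1. Find the pivot p₀ = point with lowest y (tie → lowest x): (9, -6).
  2. Sort the remaining points by polar angle around p₀.
  3. Walk through sorted points, maintaining a stack; pop the top while the last three entries make a non-left turn (cross product ≤ 0).
  4. Final stack is the convex hull in CCW order: (9, -6), (10, -4), (7, 10), (-9, 2).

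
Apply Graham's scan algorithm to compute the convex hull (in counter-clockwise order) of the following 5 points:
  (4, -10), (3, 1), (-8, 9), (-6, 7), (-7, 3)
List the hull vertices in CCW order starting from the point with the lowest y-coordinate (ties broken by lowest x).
Hull (CCW) = [(4, -10), (3, 1), (-8, 9), (-7, 3)]

Graham scan procedure:
  1. Find the pivot p₀ = point with lowest y (tie → lowest x): (4, -10).
  2. Sort the remaining points by polar angle around p₀.
  3. Walk through sorted points, maintaining a stack; pop the top while the last three entries make a non-left turn (cross product ≤ 0).
  4. Final stack is the convex hull in CCW order: (4, -10), (3, 1), (-8, 9), (-7, 3).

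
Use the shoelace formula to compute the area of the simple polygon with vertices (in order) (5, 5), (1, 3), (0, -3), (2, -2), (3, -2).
Area = 20

Shoelace formula: Area = (1/2) |Σ_i (x_i · y_{i+1} − x_{i+1} · y_i)| (indices mod n). Compute each cross term:
  (5)(3) − (1)(5) = 10
  (1)(-3) − (0)(3) = -3
  (0)(-2) − (2)(-3) = 6
  (2)(-2) − (3)(-2) = 2
  (3)(5) − (5)(-2) = 25
Sum = 40, so (signed) Area = 40/2 = 20, |Area| = 20.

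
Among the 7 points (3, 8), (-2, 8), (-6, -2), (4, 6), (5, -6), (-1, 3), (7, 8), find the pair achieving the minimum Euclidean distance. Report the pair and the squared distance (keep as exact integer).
Pair = ((3, 8), (4, 6)); squared distance = 5

Compute all C(7, 2) = 21 pairwise squared distances (x_i − x_j)² + (y_i − y_j)². The minimum is 5, attained by the pair ((3, 8), (4, 6)).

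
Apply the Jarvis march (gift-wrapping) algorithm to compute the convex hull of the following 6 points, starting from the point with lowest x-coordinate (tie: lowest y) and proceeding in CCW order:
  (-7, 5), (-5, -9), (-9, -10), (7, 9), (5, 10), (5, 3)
Hull (CCW) = [(-9, -10), (-5, -9), (5, 3), (7, 9), (5, 10), (-7, 5)]

Jarvis march: at each step, from the current hull vertex p, select the next vertex q as the point such that every other point lies strictly to the left of (or on) the directed line p → q. (Equivalently: for every other point r, the cross product (q − p) × (r − p) ≥ 0.)
Starting point (lowest x, tie lowest y): (-9, -10). Wrap until returning to start. Resulting hull: (-9, -10), (-5, -9), (5, 3), (7, 9), (5, 10), (-7, 5).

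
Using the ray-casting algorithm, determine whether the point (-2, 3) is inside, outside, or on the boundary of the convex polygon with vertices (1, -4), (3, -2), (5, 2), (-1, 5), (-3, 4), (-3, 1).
The point (-2, 3) lies strictly inside the polygon

Cast a horizontal ray to the right from the query point and count how many polygon edges it crosses (each edge strictly once or zero times, handled with the usual half-open convention). 
Parity of crossings → odd ⇒ inside.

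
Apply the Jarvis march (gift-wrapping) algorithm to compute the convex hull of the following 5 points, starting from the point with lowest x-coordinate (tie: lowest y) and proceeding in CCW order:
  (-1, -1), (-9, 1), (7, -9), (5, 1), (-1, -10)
Hull (CCW) = [(-9, 1), (-1, -10), (7, -9), (5, 1)]

Jarvis march: at each step, from the current hull vertex p, select the next vertex q as the point such that every other point lies strictly to the left of (or on) the directed line p → q. (Equivalently: for every other point r, the cross product (q − p) × (r − p) ≥ 0.)
Starting point (lowest x, tie lowest y): (-9, 1). Wrap until returning to start. Resulting hull: (-9, 1), (-1, -10), (7, -9), (5, 1).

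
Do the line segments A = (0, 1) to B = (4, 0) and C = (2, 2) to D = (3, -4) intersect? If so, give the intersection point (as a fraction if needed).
Yes; intersection at (52/23, 10/23) (t = 13/23 on AB, s = 6/23 on CD)

Parametrize AB as A + t(B − A) = (0 + 4 t, 1 + -1 t) and CD as C + s(D − C) = (2 + 1 s, 2 + -6 s). Solve the linear system for (t, s). Determinant = 23 ≠ 0, so a unique intersection of the containing lines exists. Solution: t = 13/23, s = 6/23 — both in [0, 1], so the segments cross. Intersection point: (52/23, 10/23).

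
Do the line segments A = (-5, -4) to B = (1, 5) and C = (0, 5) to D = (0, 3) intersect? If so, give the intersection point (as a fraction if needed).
Yes; intersection at (0, 7/2) (t = 5/6 on AB, s = 3/4 on CD)

Parametrize AB as A + t(B − A) = (-5 + 6 t, -4 + 9 t) and CD as C + s(D − C) = (0 + 0 s, 5 + -2 s). Solve the linear system for (t, s). Determinant = 12 ≠ 0, so a unique intersection of the containing lines exists. Solution: t = 5/6, s = 3/4 — both in [0, 1], so the segments cross. Intersection point: (0, 7/2).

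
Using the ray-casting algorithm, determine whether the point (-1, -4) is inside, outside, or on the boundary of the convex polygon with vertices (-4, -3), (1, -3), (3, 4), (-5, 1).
The point (-1, -4) lies strictly outside the polygon

Cast a horizontal ray to the right from the query point and count how many polygon edges it crosses (each edge strictly once or zero times, handled with the usual half-open convention). 
Parity of crossings → even ⇒ outside.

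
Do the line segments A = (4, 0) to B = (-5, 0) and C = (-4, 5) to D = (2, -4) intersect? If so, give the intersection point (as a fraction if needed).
Yes; intersection at (-2/3, 0) (t = 14/27 on AB, s = 5/9 on CD)

Parametrize AB as A + t(B − A) = (4 + -9 t, 0 + 0 t) and CD as C + s(D − C) = (-4 + 6 s, 5 + -9 s). Solve the linear system for (t, s). Determinant = -81 ≠ 0, so a unique intersection of the containing lines exists. Solution: t = 14/27, s = 5/9 — both in [0, 1], so the segments cross. Intersection point: (-2/3, 0).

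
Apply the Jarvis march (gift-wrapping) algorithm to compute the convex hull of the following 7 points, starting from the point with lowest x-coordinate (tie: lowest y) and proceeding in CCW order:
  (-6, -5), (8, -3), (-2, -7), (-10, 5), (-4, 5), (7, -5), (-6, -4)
Hull (CCW) = [(-10, 5), (-6, -5), (-2, -7), (7, -5), (8, -3), (-4, 5)]

Jarvis march: at each step, from the current hull vertex p, select the next vertex q as the point such that every other point lies strictly to the left of (or on) the directed line p → q. (Equivalently: for every other point r, the cross product (q − p) × (r − p) ≥ 0.)
Starting point (lowest x, tie lowest y): (-10, 5). Wrap until returning to start. Resulting hull: (-10, 5), (-6, -5), (-2, -7), (7, -5), (8, -3), (-4, 5).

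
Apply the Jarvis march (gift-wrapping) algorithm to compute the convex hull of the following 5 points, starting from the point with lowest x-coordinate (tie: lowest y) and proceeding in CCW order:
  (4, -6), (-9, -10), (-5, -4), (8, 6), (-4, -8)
Hull (CCW) = [(-9, -10), (4, -6), (8, 6), (-5, -4)]

Jarvis march: at each step, from the current hull vertex p, select the next vertex q as the point such that every other point lies strictly to the left of (or on) the directed line p → q. (Equivalently: for every other point r, the cross product (q − p) × (r − p) ≥ 0.)
Starting point (lowest x, tie lowest y): (-9, -10). Wrap until returning to start. Resulting hull: (-9, -10), (4, -6), (8, 6), (-5, -4).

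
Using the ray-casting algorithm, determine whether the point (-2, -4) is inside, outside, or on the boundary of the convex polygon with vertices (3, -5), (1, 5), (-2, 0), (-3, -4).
The point (-2, -4) lies strictly inside the polygon

Cast a horizontal ray to the right from the query point and count how many polygon edges it crosses (each edge strictly once or zero times, handled with the usual half-open convention). 
Parity of crossings → odd ⇒ inside.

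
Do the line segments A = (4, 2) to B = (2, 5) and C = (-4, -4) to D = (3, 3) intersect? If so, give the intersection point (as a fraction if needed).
No (intersection of containing lines falls outside at least one segment)

Parametrize and solve: t = 2/5, s = 36/35. At least one of these is outside [0, 1], so the segments do not intersect.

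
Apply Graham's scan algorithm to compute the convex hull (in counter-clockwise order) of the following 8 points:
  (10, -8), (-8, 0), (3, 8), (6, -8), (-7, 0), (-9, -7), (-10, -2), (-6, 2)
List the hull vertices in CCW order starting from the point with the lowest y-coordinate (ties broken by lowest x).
Hull (CCW) = [(6, -8), (10, -8), (3, 8), (-6, 2), (-10, -2), (-9, -7)]

Graham scan procedure:
  1. Find the pivot p₀ = point with lowest y (tie → lowest x): (6, -8).
  2. Sort the remaining points by polar angle around p₀.
  3. Walk through sorted points, maintaining a stack; pop the top while the last three entries make a non-left turn (cross product ≤ 0).
  4. Final stack is the convex hull in CCW order: (6, -8), (10, -8), (3, 8), (-6, 2), (-10, -2), (-9, -7).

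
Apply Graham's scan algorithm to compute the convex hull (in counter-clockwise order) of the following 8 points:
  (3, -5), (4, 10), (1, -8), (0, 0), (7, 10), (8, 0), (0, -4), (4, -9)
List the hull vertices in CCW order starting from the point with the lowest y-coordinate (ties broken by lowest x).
Hull (CCW) = [(4, -9), (8, 0), (7, 10), (4, 10), (0, 0), (0, -4), (1, -8)]

Graham scan procedure:
  1. Find the pivot p₀ = point with lowest y (tie → lowest x): (4, -9).
  2. Sort the remaining points by polar angle around p₀.
  3. Walk through sorted points, maintaining a stack; pop the top while the last three entries make a non-left turn (cross product ≤ 0).
  4. Final stack is the convex hull in CCW order: (4, -9), (8, 0), (7, 10), (4, 10), (0, 0), (0, -4), (1, -8).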